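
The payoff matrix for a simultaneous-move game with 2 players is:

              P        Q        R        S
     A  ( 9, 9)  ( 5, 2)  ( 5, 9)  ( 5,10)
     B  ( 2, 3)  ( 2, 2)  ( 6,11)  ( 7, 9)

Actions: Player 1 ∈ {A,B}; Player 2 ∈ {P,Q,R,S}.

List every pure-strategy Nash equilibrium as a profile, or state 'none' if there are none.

(A,P): not NE [P2→S gives 10>9]
(A,Q): not NE [P2→S gives 10>2]
(A,R): not NE [P1→B gives 6>5; P2→S gives 10>9]
(A,S): not NE [P1→B gives 7>5]
(B,P): not NE [P1→A gives 9>2; P2→R gives 11>3]
(B,Q): not NE [P1→A gives 5>2; P2→R gives 11>2]
(B,R): NE
(B,S): not NE [P2→R gives 11>9]

Nash profiles: (B,R)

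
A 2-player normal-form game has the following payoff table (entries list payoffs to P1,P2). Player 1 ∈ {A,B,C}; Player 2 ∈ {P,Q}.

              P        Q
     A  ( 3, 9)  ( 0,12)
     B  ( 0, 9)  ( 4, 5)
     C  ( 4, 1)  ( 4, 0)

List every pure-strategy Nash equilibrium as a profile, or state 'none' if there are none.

(A,P): not NE [P1→C gives 4>3; P2→Q gives 12>9]
(A,Q): not NE [P1→C gives 4>0]
(B,P): not NE [P1→C gives 4>0]
(B,Q): not NE [P2→P gives 9>5]
(C,P): NE
(C,Q): not NE [P2→P gives 1>0]

Nash profiles: (C,P)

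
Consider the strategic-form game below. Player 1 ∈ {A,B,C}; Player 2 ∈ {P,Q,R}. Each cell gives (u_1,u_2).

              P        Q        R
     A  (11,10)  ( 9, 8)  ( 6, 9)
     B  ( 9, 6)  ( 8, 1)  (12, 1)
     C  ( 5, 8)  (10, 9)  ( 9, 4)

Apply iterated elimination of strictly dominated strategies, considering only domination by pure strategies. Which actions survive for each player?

P2 drop R (P beats it: A:10>9 B:6>1 C:8>4)
P1 drop B (A beats it: P:11>9 Q:9>8)
P1→{A,C} P2→{P,Q}

IESDS → P1:{A,C} P2:{P,Q}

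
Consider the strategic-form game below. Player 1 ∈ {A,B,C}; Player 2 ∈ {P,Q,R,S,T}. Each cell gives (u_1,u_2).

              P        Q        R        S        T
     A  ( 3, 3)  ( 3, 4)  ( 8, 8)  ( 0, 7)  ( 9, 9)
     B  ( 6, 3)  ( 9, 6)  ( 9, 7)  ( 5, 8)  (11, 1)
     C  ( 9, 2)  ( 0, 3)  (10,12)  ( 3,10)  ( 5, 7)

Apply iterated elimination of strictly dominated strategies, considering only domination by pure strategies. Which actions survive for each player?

Survivors P1:{B,C} P2:{R,S}

P1 drop A (B beats it: P:6>3 Q:9>3 R:9>8 S:5>0 T:11>9)
P2 drop P (Q beats it: B:6>3 C:3>2)
P2 drop Q (R beats it: B:7>6 C:12>3)
P2 drop T (R beats it: B:7>1 C:12>7)
P1→{B,C} P2→{R,S}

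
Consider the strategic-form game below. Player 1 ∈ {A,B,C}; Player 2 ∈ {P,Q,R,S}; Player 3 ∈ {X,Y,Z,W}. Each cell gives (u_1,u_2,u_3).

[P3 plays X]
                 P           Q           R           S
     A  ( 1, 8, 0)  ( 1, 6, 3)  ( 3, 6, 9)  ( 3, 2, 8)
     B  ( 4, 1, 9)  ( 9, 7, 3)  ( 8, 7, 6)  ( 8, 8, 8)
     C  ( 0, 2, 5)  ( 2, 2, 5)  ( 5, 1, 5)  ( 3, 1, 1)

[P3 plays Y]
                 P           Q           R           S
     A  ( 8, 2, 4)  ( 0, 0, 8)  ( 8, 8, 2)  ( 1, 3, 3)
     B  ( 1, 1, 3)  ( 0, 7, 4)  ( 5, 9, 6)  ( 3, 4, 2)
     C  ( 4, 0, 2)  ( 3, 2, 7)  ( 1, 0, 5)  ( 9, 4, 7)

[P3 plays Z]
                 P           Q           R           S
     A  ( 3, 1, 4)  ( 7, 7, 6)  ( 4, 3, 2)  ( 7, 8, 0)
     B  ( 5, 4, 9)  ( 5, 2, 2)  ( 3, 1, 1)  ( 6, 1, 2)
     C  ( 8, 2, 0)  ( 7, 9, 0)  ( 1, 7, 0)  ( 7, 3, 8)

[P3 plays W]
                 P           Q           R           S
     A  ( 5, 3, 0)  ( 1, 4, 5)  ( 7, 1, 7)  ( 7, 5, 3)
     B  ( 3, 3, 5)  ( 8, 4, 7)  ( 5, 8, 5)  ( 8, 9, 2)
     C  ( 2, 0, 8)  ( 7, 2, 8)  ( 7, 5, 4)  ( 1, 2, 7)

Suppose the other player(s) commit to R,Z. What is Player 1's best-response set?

argmax u_1 = {A}

u_1(A vs R,Z) = 4
u_1(B vs R,Z) = 3
u_1(C vs R,Z) = 1
max payoff 4 at {A}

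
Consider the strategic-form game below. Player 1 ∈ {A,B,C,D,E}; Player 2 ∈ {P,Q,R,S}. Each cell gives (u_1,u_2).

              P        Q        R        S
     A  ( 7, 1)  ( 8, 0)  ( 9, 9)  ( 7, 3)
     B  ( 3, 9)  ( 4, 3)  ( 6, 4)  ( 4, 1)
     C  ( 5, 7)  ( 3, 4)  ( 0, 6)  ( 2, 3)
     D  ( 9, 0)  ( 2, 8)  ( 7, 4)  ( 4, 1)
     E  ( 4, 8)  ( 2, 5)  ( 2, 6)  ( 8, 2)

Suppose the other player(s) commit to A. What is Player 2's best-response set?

u_2(P vs A) = 1
u_2(Q vs A) = 0
u_2(R vs A) = 9
u_2(S vs A) = 3
max payoff 9 at {R}

BR_2 = {R}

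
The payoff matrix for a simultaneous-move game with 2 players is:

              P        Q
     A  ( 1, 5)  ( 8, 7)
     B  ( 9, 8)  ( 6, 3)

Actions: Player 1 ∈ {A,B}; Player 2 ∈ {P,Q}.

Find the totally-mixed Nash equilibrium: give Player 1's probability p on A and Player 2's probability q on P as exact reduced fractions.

P1 indiff ⇒ q·1+(1-q)·8 = q·9+(1-q)·6 ⇒ q(-8) = (1-q)(-2) ⇒ q = 1/5
P2 indiff ⇒ p·5+(1-p)·8 = p·7+(1-p)·3 ⇒ p(-2) = (1-p)(-5) ⇒ p = 5/7

(p,q) = (5/7, 1/5)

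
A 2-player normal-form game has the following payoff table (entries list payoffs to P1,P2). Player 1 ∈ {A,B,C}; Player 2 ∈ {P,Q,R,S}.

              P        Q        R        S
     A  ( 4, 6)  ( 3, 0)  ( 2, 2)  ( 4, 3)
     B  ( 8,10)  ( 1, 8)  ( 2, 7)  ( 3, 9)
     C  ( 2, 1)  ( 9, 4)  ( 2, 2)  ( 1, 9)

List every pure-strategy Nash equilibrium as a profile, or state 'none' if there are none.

PSNE = {(B,P)}

(A,P): not NE [P1→B gives 8>4]
(A,Q): not NE [P1→C gives 9>3; P2→P gives 6>0]
(A,R): not NE [P2→P gives 6>2]
(A,S): not NE [P2→P gives 6>3]
(B,P): NE
(B,Q): not NE [P1→C gives 9>1; P2→P gives 10>8]
(B,R): not NE [P2→P gives 10>7]
(B,S): not NE [P1→A gives 4>3; P2→P gives 10>9]
(C,P): not NE [P1→B gives 8>2; P2→S gives 9>1]
(C,Q): not NE [P2→S gives 9>4]
(C,R): not NE [P2→S gives 9>2]
(C,S): not NE [P1→A gives 4>1]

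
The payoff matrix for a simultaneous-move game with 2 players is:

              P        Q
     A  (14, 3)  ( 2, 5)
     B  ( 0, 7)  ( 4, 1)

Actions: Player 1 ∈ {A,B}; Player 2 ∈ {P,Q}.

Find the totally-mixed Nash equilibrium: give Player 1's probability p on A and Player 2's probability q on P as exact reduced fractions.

P1 indiff ⇒ q·14+(1-q)·2 = q·0+(1-q)·4 ⇒ q(14) = (1-q)(2) ⇒ q = 1/8
P2 indiff ⇒ p·3+(1-p)·7 = p·5+(1-p)·1 ⇒ p(-2) = (1-p)(-6) ⇒ p = 3/4

(p,q) = (3/4, 1/8)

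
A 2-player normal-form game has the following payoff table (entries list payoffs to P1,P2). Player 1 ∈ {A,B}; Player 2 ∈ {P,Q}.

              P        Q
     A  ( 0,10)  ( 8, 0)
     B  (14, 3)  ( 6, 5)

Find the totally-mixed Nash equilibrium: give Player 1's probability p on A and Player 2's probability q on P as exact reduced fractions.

P1 indiff ⇒ q·0+(1-q)·8 = q·14+(1-q)·6 ⇒ q(-14) = (1-q)(-2) ⇒ q = 1/8
P2 indiff ⇒ p·10+(1-p)·3 = p·0+(1-p)·5 ⇒ p(10) = (1-p)(2) ⇒ p = 1/6

P1 mixes 1/6 on A; P2 mixes 1/8 on P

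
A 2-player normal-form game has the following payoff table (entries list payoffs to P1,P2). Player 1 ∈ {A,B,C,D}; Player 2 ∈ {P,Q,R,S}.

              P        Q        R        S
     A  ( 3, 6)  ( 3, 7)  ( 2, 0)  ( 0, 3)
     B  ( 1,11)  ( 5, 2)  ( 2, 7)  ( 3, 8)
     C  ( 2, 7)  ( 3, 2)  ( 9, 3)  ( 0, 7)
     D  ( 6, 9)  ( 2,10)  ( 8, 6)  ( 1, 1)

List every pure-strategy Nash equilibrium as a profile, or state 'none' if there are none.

PSNE: ∅

(A,P): not NE [P1→D gives 6>3; P2→Q gives 7>6]
(A,Q): not NE [P1→B gives 5>3]
(A,R): not NE [P1→C gives 9>2; P2→Q gives 7>0]
(A,S): not NE [P1→B gives 3>0; P2→Q gives 7>3]
(B,P): not NE [P1→D gives 6>1]
(B,Q): not NE [P2→P gives 11>2]
(B,R): not NE [P1→C gives 9>2; P2→P gives 11>7]
(B,S): not NE [P2→P gives 11>8]
(C,P): not NE [P1→D gives 6>2]
(C,Q): not NE [P1→B gives 5>3; P2→S gives 7>2]
(C,R): not NE [P2→S gives 7>3]
(C,S): not NE [P1→B gives 3>0]
(D,P): not NE [P2→Q gives 10>9]
(D,Q): not NE [P1→B gives 5>2]
(D,R): not NE [P1→C gives 9>8; P2→Q gives 10>6]
(D,S): not NE [P1→B gives 3>1; P2→Q gives 10>1]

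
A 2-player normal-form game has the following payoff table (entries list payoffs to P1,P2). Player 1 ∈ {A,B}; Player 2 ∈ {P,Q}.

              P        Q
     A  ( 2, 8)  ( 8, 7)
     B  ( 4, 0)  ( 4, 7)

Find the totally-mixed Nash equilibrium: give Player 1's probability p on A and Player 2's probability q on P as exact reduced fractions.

(p,q) = (7/8, 2/3)

P1 indiff ⇒ q·2+(1-q)·8 = q·4+(1-q)·4 ⇒ q(-2) = (1-q)(-4) ⇒ q = 2/3
P2 indiff ⇒ p·8+(1-p)·0 = p·7+(1-p)·7 ⇒ p(1) = (1-p)(7) ⇒ p = 7/8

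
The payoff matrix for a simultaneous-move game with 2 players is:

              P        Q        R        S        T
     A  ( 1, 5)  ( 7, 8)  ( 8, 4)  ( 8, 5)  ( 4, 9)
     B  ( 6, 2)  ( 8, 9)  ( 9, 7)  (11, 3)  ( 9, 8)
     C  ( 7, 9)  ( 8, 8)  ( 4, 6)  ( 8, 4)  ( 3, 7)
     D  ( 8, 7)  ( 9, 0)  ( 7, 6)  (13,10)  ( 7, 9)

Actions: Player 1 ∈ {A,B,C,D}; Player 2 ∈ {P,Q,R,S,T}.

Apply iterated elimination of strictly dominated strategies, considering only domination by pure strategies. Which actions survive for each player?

P1 drop A (B beats it: P:6>1 Q:8>7 R:9>8 S:11>8 T:9>4)
P1 drop C (D beats it: P:8>7 Q:9>8 R:7>4 S:13>8 T:7>3)
P2 drop P (S beats it: B:3>2 D:10>7)
P2 drop R (T beats it: B:8>7 D:9>6)
P1→{B,D} P2→{Q,S,T}

Remaining: P1:{B,D} P2:{Q,S,T}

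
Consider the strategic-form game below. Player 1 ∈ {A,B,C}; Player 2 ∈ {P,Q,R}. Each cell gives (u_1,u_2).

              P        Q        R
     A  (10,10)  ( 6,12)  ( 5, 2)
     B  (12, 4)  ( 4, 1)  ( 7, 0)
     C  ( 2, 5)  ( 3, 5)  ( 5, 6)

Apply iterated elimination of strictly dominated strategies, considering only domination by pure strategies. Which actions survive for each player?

P1 drop C (B beats it: P:12>2 Q:4>3 R:7>5)
P2 drop R (P beats it: A:10>2 B:4>0)
P1→{A,B} P2→{P,Q}

Survivors P1:{A,B} P2:{P,Q}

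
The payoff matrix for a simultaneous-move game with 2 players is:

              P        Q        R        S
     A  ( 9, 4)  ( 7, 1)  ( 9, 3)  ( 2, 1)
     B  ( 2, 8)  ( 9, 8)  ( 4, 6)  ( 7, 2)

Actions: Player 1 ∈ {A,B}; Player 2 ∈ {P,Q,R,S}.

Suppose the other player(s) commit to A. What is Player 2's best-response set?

u_2(P vs A) = 4
u_2(Q vs A) = 1
u_2(R vs A) = 3
u_2(S vs A) = 1
max payoff 4 at {P}

BR_2 = {P}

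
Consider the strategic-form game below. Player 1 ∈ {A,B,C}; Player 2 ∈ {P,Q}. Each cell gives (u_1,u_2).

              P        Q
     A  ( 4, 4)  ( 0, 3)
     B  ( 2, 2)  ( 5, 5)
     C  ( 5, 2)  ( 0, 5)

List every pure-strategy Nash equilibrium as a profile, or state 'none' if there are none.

NE set: (B,Q)

(A,P): not NE [P1→C gives 5>4]
(A,Q): not NE [P1→B gives 5>0; P2→P gives 4>3]
(B,P): not NE [P1→C gives 5>2; P2→Q gives 5>2]
(B,Q): NE
(C,P): not NE [P2→Q gives 5>2]
(C,Q): not NE [P1→B gives 5>0]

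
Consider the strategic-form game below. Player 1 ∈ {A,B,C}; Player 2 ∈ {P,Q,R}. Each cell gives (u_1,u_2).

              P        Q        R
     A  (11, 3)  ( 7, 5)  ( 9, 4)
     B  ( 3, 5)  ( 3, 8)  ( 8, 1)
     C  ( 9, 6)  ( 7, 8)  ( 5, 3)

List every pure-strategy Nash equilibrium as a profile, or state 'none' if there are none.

PSNE = {(A,Q), (C,Q)}

(A,P): not NE [P2→Q gives 5>3]
(A,Q): NE
(A,R): not NE [P2→Q gives 5>4]
(B,P): not NE [P1→A gives 11>3; P2→Q gives 8>5]
(B,Q): not NE [P1→C gives 7>3]
(B,R): not NE [P1→A gives 9>8; P2→Q gives 8>1]
(C,P): not NE [P1→A gives 11>9; P2→Q gives 8>6]
(C,Q): NE
(C,R): not NE [P1→A gives 9>5; P2→Q gives 8>3]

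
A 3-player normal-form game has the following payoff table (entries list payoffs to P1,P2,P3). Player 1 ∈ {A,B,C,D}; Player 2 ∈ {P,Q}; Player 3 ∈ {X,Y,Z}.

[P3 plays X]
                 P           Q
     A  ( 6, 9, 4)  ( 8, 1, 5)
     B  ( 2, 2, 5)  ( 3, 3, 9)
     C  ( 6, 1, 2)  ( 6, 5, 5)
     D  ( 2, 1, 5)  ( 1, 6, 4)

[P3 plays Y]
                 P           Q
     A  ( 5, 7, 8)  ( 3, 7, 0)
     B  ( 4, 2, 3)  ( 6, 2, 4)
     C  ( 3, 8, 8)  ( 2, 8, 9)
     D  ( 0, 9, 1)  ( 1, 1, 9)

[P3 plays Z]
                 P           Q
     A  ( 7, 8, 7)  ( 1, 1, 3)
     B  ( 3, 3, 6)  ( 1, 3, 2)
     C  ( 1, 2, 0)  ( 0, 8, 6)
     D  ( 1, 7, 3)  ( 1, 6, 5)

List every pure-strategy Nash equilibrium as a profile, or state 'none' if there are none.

PSNE = {(A,P,Y)}

(A,P,X): not NE [P3→Y gives 8>4]
(A,P,Y): NE
(A,P,Z): not NE [P3→Y gives 8>7]
(A,Q,X): not NE [P2→P gives 9>1]
(A,Q,Y): not NE [P1→B gives 6>3; P3→X gives 5>0]
(A,Q,Z): not NE [P2→P gives 8>1; P3→X gives 5>3]
(B,P,X): not NE [P1→C gives 6>2; P2→Q gives 3>2; P3→Z gives 6>5]
(B,P,Y): not NE [P1→A gives 5>4; P3→Z gives 6>3]
(B,P,Z): not NE [P1→A gives 7>3]
(B,Q,X): not NE [P1→A gives 8>3]
(B,Q,Y): not NE [P3→X gives 9>4]
(B,Q,Z): not NE [P3→X gives 9>2]
(C,P,X): not NE [P2→Q gives 5>1; P3→Y gives 8>2]
(C,P,Y): not NE [P1→A gives 5>3]
(C,P,Z): not NE [P1→A gives 7>1; P2→Q gives 8>2; P3→Y gives 8>0]
(C,Q,X): not NE [P1→A gives 8>6; P3→Y gives 9>5]
(C,Q,Y): not NE [P1→B gives 6>2]
(C,Q,Z): not NE [P1→D gives 1>0; P3→Y gives 9>6]
(D,P,X): not NE [P1→C gives 6>2; P2→Q gives 6>1]
(D,P,Y): not NE [P1→A gives 5>0; P3→X gives 5>1]
(D,P,Z): not NE [P1→A gives 7>1; P3→X gives 5>3]
(D,Q,X): not NE [P1→A gives 8>1; P3→Y gives 9>4]
(D,Q,Y): not NE [P1→B gives 6>1; P2→P gives 9>1]
(D,Q,Z): not NE [P2→P gives 7>6; P3→Y gives 9>5]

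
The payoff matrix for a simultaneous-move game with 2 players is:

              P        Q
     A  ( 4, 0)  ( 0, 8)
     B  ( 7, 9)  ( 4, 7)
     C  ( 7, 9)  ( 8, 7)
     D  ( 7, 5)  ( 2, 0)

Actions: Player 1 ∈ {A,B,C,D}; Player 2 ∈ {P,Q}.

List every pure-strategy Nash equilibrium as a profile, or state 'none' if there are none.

PSNE = {(B,P), (C,P), (D,P)}

(A,P): not NE [P1→D gives 7>4; P2→Q gives 8>0]
(A,Q): not NE [P1→C gives 8>0]
(B,P): NE
(B,Q): not NE [P1→C gives 8>4; P2→P gives 9>7]
(C,P): NE
(C,Q): not NE [P2→P gives 9>7]
(D,P): NE
(D,Q): not NE [P1→C gives 8>2; P2→P gives 5>0]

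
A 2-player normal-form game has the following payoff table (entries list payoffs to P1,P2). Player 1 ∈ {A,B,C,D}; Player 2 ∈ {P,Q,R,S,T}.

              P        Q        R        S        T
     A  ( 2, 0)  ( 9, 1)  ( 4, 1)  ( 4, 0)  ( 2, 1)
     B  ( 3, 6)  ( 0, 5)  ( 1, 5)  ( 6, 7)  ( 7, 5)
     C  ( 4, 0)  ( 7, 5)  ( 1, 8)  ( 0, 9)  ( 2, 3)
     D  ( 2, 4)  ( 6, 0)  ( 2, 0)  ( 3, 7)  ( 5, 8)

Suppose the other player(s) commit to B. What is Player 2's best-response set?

u_2(P vs B) = 6
u_2(Q vs B) = 5
u_2(R vs B) = 5
u_2(S vs B) = 7
u_2(T vs B) = 5
max payoff 7 at {S}

BR_2 = {S}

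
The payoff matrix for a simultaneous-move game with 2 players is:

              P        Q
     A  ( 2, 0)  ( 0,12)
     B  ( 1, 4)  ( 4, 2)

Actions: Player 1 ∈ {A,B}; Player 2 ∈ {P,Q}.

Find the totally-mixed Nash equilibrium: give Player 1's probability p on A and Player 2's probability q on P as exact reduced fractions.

p=1/7, q=4/5

P1 indiff ⇒ q·2+(1-q)·0 = q·1+(1-q)·4 ⇒ q(1) = (1-q)(4) ⇒ q = 4/5
P2 indiff ⇒ p·0+(1-p)·4 = p·12+(1-p)·2 ⇒ p(-12) = (1-p)(-2) ⇒ p = 1/7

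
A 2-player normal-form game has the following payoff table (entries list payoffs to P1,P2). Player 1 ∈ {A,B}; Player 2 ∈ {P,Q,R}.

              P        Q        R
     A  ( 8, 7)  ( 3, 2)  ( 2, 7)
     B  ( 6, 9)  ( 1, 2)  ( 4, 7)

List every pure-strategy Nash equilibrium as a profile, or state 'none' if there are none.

PSNE = {(A,P)}

(A,P): NE
(A,Q): not NE [P2→R gives 7>2]
(A,R): not NE [P1→B gives 4>2]
(B,P): not NE [P1→A gives 8>6]
(B,Q): not NE [P1→A gives 3>1; P2→P gives 9>2]
(B,R): not NE [P2→P gives 9>7]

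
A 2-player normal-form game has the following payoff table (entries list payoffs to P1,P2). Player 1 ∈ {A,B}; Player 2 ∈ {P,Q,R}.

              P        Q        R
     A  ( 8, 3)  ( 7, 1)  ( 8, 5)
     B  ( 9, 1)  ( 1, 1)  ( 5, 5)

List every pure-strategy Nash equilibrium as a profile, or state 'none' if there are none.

(A,P): not NE [P1→B gives 9>8; P2→R gives 5>3]
(A,Q): not NE [P2→R gives 5>1]
(A,R): NE
(B,P): not NE [P2→R gives 5>1]
(B,Q): not NE [P1→A gives 7>1; P2→R gives 5>1]
(B,R): not NE [P1→A gives 8>5]

NE set: (A,R)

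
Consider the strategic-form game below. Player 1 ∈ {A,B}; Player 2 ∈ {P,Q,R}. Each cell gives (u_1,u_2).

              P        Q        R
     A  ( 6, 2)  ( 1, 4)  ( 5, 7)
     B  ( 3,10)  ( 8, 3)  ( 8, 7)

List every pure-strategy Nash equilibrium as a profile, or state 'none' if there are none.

(A,P): not NE [P2→R gives 7>2]
(A,Q): not NE [P1→B gives 8>1; P2→R gives 7>4]
(A,R): not NE [P1→B gives 8>5]
(B,P): not NE [P1→A gives 6>3]
(B,Q): not NE [P2→P gives 10>3]
(B,R): not NE [P2→P gives 10>7]

Equilibria: none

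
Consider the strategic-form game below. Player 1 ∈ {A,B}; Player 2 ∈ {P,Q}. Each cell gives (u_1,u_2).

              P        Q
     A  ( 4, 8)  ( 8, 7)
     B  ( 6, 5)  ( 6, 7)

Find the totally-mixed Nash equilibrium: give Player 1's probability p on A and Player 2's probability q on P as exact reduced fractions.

P1 mixes 2/3 on A; P2 mixes 1/2 on P

P1 indiff ⇒ q·4+(1-q)·8 = q·6+(1-q)·6 ⇒ q(-2) = (1-q)(-2) ⇒ q = 1/2
P2 indiff ⇒ p·8+(1-p)·5 = p·7+(1-p)·7 ⇒ p(1) = (1-p)(2) ⇒ p = 2/3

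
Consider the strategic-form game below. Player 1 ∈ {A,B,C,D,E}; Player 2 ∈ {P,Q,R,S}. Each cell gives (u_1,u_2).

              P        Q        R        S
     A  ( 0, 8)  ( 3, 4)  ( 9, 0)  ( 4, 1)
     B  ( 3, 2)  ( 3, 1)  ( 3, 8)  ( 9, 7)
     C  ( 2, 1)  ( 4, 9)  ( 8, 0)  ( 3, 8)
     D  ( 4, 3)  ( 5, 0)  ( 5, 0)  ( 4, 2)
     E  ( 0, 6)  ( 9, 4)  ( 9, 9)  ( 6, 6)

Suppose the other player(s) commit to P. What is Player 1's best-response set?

BR_1 = {D}

u_1(A vs P) = 0
u_1(B vs P) = 3
u_1(C vs P) = 2
u_1(D vs P) = 4
u_1(E vs P) = 0
max payoff 4 at {D}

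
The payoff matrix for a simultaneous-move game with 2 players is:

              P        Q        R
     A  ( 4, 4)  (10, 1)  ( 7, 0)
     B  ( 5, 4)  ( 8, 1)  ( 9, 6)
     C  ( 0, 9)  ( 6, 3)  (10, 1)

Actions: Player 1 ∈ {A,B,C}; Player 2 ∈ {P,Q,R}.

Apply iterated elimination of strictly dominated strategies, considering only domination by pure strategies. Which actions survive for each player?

P2 drop Q (P beats it: A:4>1 B:4>1 C:9>3)
P1 drop A (B beats it: P:5>4 R:9>7)
P1→{B,C} P2→{P,R}

Remaining: P1:{B,C} P2:{P,R}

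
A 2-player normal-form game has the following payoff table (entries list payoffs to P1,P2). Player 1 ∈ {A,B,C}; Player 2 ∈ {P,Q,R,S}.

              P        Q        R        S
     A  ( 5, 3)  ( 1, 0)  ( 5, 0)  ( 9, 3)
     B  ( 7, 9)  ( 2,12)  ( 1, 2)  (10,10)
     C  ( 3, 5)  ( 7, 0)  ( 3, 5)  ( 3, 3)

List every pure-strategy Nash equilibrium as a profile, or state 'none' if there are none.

No pure NE.

(A,P): not NE [P1→B gives 7>5]
(A,Q): not NE [P1→C gives 7>1; P2→S gives 3>0]
(A,R): not NE [P2→S gives 3>0]
(A,S): not NE [P1→B gives 10>9]
(B,P): not NE [P2→Q gives 12>9]
(B,Q): not NE [P1→C gives 7>2]
(B,R): not NE [P1→A gives 5>1; P2→Q gives 12>2]
(B,S): not NE [P2→Q gives 12>10]
(C,P): not NE [P1→B gives 7>3]
(C,Q): not NE [P2→R gives 5>0]
(C,R): not NE [P1→A gives 5>3]
(C,S): not NE [P1→B gives 10>3; P2→R gives 5>3]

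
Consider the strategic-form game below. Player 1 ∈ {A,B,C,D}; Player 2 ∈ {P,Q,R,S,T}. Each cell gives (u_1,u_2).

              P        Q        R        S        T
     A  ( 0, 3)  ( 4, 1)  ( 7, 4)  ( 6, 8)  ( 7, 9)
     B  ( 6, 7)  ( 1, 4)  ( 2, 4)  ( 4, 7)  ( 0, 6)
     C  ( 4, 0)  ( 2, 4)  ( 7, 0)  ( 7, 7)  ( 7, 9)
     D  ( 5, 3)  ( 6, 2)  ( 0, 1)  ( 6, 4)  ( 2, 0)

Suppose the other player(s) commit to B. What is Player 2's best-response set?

u_2(P vs B) = 7
u_2(Q vs B) = 4
u_2(R vs B) = 4
u_2(S vs B) = 7
u_2(T vs B) = 6
max payoff 7 at {P,S}

BR_2 = {P,S}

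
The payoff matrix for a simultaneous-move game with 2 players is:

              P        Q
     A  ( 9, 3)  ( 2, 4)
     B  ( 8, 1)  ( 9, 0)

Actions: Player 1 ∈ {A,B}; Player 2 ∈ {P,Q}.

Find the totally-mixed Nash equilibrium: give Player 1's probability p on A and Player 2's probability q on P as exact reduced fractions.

P1 mixes 1/2 on A; P2 mixes 7/8 on P

P1 indiff ⇒ q·9+(1-q)·2 = q·8+(1-q)·9 ⇒ q(1) = (1-q)(7) ⇒ q = 7/8
P2 indiff ⇒ p·3+(1-p)·1 = p·4+(1-p)·0 ⇒ p(-1) = (1-p)(-1) ⇒ p = 1/2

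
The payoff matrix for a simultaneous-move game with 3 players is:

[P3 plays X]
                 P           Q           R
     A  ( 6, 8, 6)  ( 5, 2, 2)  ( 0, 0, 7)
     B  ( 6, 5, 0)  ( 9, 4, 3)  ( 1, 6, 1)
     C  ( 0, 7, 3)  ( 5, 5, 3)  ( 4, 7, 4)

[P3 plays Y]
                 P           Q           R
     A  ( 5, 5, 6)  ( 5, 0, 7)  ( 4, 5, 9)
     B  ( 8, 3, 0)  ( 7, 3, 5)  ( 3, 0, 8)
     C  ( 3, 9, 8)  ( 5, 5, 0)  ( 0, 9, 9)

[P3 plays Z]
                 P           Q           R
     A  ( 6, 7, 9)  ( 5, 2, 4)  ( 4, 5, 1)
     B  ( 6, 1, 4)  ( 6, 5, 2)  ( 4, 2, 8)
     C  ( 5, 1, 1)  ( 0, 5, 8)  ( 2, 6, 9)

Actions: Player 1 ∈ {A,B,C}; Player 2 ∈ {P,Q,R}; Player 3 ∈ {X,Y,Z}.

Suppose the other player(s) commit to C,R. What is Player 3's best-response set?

BR_3 = {Y,Z}

u_3(X vs C,R) = 4
u_3(Y vs C,R) = 9
u_3(Z vs C,R) = 9
max payoff 9 at {Y,Z}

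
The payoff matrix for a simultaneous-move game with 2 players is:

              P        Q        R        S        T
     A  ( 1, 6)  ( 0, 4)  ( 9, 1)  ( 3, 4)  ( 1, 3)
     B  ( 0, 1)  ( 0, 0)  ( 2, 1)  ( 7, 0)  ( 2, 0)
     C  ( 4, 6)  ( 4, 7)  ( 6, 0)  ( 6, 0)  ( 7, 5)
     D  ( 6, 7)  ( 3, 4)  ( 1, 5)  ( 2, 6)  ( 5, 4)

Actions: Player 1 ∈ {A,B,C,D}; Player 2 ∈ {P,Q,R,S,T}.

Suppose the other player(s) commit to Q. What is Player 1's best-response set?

u_1(A vs Q) = 0
u_1(B vs Q) = 0
u_1(C vs Q) = 4
u_1(D vs Q) = 3
max payoff 4 at {C}

BR_1 = {C}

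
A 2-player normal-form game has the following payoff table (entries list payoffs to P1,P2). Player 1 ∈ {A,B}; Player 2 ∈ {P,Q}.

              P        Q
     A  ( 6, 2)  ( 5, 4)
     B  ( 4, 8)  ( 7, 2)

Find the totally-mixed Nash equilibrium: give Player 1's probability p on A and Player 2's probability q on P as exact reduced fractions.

P1 indiff ⇒ q·6+(1-q)·5 = q·4+(1-q)·7 ⇒ q(2) = (1-q)(2) ⇒ q = 1/2
P2 indiff ⇒ p·2+(1-p)·8 = p·4+(1-p)·2 ⇒ p(-2) = (1-p)(-6) ⇒ p = 3/4

(p,q) = (3/4, 1/2)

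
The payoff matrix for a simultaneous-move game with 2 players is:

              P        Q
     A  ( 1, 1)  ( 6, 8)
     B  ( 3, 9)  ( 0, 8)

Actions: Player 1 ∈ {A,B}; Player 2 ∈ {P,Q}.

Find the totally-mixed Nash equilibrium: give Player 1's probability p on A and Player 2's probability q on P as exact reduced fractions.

P1 indiff ⇒ q·1+(1-q)·6 = q·3+(1-q)·0 ⇒ q(-2) = (1-q)(-6) ⇒ q = 3/4
P2 indiff ⇒ p·1+(1-p)·9 = p·8+(1-p)·8 ⇒ p(-7) = (1-p)(-1) ⇒ p = 1/8

(p,q) = (1/8, 3/4)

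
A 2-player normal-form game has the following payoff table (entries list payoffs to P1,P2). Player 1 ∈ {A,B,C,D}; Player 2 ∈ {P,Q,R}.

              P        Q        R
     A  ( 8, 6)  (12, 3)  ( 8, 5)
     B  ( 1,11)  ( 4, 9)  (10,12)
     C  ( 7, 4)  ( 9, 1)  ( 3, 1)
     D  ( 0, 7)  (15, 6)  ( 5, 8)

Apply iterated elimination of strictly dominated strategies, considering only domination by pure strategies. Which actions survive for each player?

Survivors P1:{A,B} P2:{P,R}

P1 drop C (A beats it: P:8>7 Q:12>9 R:8>3)
P2 drop Q (P beats it: A:6>3 B:11>9 D:7>6)
P1 drop D (A beats it: P:8>0 R:8>5)
P1→{A,B} P2→{P,R}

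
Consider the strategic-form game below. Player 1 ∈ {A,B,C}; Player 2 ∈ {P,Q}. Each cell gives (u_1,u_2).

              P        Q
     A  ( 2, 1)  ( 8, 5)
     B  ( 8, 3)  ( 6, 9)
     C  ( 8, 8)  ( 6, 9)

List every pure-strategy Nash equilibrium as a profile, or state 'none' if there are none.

(A,P): not NE [P1→C gives 8>2; P2→Q gives 5>1]
(A,Q): NE
(B,P): not NE [P2→Q gives 9>3]
(B,Q): not NE [P1→A gives 8>6]
(C,P): not NE [P2→Q gives 9>8]
(C,Q): not NE [P1→A gives 8>6]

PSNE = {(A,Q)}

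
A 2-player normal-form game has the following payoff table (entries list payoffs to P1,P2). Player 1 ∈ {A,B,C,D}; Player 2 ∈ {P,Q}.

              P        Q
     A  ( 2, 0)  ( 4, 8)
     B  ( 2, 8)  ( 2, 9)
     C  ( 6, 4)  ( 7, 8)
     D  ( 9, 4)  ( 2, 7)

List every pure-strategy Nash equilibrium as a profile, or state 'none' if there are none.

PSNE = {(C,Q)}

(A,P): not NE [P1→D gives 9>2; P2→Q gives 8>0]
(A,Q): not NE [P1→C gives 7>4]
(B,P): not NE [P1→D gives 9>2; P2→Q gives 9>8]
(B,Q): not NE [P1→C gives 7>2]
(C,P): not NE [P1→D gives 9>6; P2→Q gives 8>4]
(C,Q): NE
(D,P): not NE [P2→Q gives 7>4]
(D,Q): not NE [P1→C gives 7>2]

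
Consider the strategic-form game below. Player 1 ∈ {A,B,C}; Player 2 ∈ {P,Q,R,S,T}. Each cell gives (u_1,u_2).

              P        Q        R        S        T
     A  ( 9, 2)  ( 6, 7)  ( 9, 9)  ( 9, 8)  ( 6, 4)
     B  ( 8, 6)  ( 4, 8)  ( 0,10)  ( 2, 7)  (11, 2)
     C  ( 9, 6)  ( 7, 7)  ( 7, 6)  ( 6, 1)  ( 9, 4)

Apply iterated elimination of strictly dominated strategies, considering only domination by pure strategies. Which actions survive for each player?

P2 drop P (Q beats it: A:7>2 B:8>6 C:7>6)
P2 drop S (R beats it: A:9>8 B:10>7 C:6>1)
P2 drop T (Q beats it: A:7>4 B:8>2 C:7>4)
P1 drop B (A beats it: Q:6>4 R:9>0)
P1→{A,C} P2→{Q,R}

IESDS → P1:{A,C} P2:{Q,R}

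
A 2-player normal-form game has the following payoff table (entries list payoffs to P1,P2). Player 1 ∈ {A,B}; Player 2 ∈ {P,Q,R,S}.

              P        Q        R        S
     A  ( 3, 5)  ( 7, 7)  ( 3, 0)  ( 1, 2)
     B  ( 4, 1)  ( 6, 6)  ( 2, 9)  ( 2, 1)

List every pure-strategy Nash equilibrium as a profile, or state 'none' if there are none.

PSNE = {(A,Q)}

(A,P): not NE [P1→B gives 4>3; P2→Q gives 7>5]
(A,Q): NE
(A,R): not NE [P2→Q gives 7>0]
(A,S): not NE [P1→B gives 2>1; P2→Q gives 7>2]
(B,P): not NE [P2→R gives 9>1]
(B,Q): not NE [P1→A gives 7>6; P2→R gives 9>6]
(B,R): not NE [P1→A gives 3>2]
(B,S): not NE [P2→R gives 9>1]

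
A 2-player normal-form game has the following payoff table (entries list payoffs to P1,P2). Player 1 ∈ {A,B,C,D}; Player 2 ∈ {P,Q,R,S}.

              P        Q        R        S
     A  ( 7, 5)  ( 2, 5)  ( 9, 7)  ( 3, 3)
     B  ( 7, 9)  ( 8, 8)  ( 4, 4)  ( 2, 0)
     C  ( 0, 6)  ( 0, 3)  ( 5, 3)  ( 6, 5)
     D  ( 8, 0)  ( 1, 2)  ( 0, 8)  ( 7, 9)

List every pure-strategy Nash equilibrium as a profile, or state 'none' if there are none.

(A,P): not NE [P1→D gives 8>7; P2→R gives 7>5]
(A,Q): not NE [P1→B gives 8>2; P2→R gives 7>5]
(A,R): NE
(A,S): not NE [P1→D gives 7>3; P2→R gives 7>3]
(B,P): not NE [P1→D gives 8>7]
(B,Q): not NE [P2→P gives 9>8]
(B,R): not NE [P1→A gives 9>4; P2→P gives 9>4]
(B,S): not NE [P1→D gives 7>2; P2→P gives 9>0]
(C,P): not NE [P1→D gives 8>0]
(C,Q): not NE [P1→B gives 8>0; P2→P gives 6>3]
(C,R): not NE [P1→A gives 9>5; P2→P gives 6>3]
(C,S): not NE [P1→D gives 7>6; P2→P gives 6>5]
(D,P): not NE [P2→S gives 9>0]
(D,Q): not NE [P1→B gives 8>1; P2→S gives 9>2]
(D,R): not NE [P1→A gives 9>0; P2→S gives 9>8]
(D,S): NE

Nash profiles: (A,R), (D,S)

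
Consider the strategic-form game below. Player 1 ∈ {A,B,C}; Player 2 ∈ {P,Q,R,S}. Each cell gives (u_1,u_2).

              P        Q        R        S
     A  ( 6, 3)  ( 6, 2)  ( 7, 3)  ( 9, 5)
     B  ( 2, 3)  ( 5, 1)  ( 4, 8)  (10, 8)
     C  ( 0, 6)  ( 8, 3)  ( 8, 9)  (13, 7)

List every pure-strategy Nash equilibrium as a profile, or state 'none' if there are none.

NE set: (C,R)

(A,P): not NE [P2→S gives 5>3]
(A,Q): not NE [P1→C gives 8>6; P2→S gives 5>2]
(A,R): not NE [P1→C gives 8>7; P2→S gives 5>3]
(A,S): not NE [P1→C gives 13>9]
(B,P): not NE [P1→A gives 6>2; P2→S gives 8>3]
(B,Q): not NE [P1→C gives 8>5; P2→S gives 8>1]
(B,R): not NE [P1→C gives 8>4]
(B,S): not NE [P1→C gives 13>10]
(C,P): not NE [P1→A gives 6>0; P2→R gives 9>6]
(C,Q): not NE [P2→R gives 9>3]
(C,R): NE
(C,S): not NE [P2→R gives 9>7]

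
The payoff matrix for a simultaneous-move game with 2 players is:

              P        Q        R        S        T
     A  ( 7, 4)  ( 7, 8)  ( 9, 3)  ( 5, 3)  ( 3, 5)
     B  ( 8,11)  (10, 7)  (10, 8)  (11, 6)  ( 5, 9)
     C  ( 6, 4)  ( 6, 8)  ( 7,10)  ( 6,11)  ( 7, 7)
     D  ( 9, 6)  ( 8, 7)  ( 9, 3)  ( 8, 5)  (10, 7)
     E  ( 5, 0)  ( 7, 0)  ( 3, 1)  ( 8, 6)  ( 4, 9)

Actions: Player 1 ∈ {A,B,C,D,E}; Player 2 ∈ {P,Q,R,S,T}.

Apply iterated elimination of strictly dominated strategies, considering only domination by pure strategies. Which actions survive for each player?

P1 drop A (B beats it: P:8>7 Q:10>7 R:10>9 S:11>5 T:5>3)
P1 drop C (D beats it: P:9>6 Q:8>6 R:9>7 S:8>6 T:10>7)
P1 drop E (B beats it: P:8>5 Q:10>7 R:10>3 S:11>8 T:5>4)
P2 drop R (P beats it: B:11>8 D:6>3)
P2 drop S (P beats it: B:11>6 D:6>5)
P1→{B,D} P2→{P,Q,T}

Survivors P1:{B,D} P2:{P,Q,T}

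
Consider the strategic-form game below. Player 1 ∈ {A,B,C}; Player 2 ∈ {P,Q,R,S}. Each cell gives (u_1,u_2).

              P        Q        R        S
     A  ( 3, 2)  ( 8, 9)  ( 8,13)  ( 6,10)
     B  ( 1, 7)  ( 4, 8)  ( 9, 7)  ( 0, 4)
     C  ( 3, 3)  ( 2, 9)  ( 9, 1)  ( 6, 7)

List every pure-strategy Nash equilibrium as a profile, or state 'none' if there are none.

(A,P): not NE [P2→R gives 13>2]
(A,Q): not NE [P2→R gives 13>9]
(A,R): not NE [P1→C gives 9>8]
(A,S): not NE [P2→R gives 13>10]
(B,P): not NE [P1→C gives 3>1; P2→Q gives 8>7]
(B,Q): not NE [P1→A gives 8>4]
(B,R): not NE [P2→Q gives 8>7]
(B,S): not NE [P1→C gives 6>0; P2→Q gives 8>4]
(C,P): not NE [P2→Q gives 9>3]
(C,Q): not NE [P1→A gives 8>2]
(C,R): not NE [P2→Q gives 9>1]
(C,S): not NE [P2→Q gives 9>7]

Equilibria: none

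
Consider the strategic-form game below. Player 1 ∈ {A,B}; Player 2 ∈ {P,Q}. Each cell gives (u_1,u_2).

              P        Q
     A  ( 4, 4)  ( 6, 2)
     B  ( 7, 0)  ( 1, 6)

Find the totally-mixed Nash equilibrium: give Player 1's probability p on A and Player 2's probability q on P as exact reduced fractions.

P1 mixes 3/4 on A; P2 mixes 5/8 on P

P1 indiff ⇒ q·4+(1-q)·6 = q·7+(1-q)·1 ⇒ q(-3) = (1-q)(-5) ⇒ q = 5/8
P2 indiff ⇒ p·4+(1-p)·0 = p·2+(1-p)·6 ⇒ p(2) = (1-p)(6) ⇒ p = 3/4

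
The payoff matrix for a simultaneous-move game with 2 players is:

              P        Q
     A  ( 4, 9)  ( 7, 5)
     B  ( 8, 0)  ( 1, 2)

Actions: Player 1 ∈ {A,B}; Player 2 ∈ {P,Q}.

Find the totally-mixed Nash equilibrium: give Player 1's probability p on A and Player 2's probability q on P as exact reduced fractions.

P1 indiff ⇒ q·4+(1-q)·7 = q·8+(1-q)·1 ⇒ q(-4) = (1-q)(-6) ⇒ q = 3/5
P2 indiff ⇒ p·9+(1-p)·0 = p·5+(1-p)·2 ⇒ p(4) = (1-p)(2) ⇒ p = 1/3

(p,q) = (1/3, 3/5)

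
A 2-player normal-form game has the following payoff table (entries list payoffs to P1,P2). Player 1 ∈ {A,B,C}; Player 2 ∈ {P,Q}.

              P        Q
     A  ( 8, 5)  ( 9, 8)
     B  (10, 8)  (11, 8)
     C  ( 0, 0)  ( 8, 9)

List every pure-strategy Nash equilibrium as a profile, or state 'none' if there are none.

(A,P): not NE [P1→B gives 10>8; P2→Q gives 8>5]
(A,Q): not NE [P1→B gives 11>9]
(B,P): NE
(B,Q): NE
(C,P): not NE [P1→B gives 10>0; P2→Q gives 9>0]
(C,Q): not NE [P1→B gives 11>8]

NE set: (B,P), (B,Q)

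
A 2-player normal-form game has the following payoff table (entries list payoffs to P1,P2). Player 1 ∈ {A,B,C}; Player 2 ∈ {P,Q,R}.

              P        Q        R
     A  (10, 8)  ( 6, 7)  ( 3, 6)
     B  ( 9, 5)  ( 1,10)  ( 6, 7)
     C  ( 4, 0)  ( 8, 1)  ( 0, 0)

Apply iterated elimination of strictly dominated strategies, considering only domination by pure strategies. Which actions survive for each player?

IESDS → P1:{A,C} P2:{P,Q}

P2 drop R (Q beats it: A:7>6 B:10>7 C:1>0)
P1 drop B (A beats it: P:10>9 Q:6>1)
P1→{A,C} P2→{P,Q}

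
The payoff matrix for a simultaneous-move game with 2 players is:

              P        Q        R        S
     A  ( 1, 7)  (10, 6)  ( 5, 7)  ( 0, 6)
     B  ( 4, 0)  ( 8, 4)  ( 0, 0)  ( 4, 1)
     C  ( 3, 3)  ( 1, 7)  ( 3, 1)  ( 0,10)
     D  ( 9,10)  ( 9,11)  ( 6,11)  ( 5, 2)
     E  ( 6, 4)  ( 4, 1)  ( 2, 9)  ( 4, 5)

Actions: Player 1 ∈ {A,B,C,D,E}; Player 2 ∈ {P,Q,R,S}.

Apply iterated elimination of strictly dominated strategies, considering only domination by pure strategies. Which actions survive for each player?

P1 drop B (D beats it: P:9>4 Q:9>8 R:6>0 S:5>4)
P1 drop C (D beats it: P:9>3 Q:9>1 R:6>3 S:5>0)
P1 drop E (D beats it: P:9>6 Q:9>4 R:6>2 S:5>4)
P2 drop S (P beats it: A:7>6 D:10>2)
P1→{A,D} P2→{P,Q,R}

IESDS → P1:{A,D} P2:{P,Q,R}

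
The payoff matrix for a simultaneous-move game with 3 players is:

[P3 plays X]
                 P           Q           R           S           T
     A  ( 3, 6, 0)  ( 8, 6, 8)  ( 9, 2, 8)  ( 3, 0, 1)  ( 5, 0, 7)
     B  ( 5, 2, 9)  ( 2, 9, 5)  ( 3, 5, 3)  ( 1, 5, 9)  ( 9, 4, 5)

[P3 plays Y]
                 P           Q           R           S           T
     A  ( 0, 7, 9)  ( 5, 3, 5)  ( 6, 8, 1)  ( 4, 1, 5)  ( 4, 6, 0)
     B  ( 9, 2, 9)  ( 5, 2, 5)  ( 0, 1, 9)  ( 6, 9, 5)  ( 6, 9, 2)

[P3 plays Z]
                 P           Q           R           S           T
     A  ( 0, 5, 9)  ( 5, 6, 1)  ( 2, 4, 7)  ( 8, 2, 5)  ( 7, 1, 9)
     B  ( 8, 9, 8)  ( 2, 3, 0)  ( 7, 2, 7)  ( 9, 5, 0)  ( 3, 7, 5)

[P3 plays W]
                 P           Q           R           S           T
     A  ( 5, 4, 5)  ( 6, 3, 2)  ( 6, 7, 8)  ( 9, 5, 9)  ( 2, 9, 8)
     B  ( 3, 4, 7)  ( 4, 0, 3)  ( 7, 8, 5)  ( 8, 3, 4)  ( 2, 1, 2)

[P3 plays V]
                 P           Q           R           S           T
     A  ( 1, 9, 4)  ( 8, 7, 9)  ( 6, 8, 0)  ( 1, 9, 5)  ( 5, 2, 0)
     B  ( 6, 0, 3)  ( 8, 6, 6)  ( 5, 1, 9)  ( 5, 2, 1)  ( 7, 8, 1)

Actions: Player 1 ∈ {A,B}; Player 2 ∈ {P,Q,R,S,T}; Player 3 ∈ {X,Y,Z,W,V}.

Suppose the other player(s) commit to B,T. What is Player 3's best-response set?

u_3(X vs B,T) = 5
u_3(Y vs B,T) = 2
u_3(Z vs B,T) = 5
u_3(W vs B,T) = 2
u_3(V vs B,T) = 1
max payoff 5 at {X,Z}

P3 best: {X,Z}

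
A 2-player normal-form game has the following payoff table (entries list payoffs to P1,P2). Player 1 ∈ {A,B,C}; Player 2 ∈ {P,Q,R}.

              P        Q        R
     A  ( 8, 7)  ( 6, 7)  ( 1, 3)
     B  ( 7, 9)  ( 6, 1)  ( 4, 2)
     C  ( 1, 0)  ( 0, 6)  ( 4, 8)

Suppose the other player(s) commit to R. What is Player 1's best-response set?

argmax u_1 = {B,C}

u_1(A vs R) = 1
u_1(B vs R) = 4
u_1(C vs R) = 4
max payoff 4 at {B,C}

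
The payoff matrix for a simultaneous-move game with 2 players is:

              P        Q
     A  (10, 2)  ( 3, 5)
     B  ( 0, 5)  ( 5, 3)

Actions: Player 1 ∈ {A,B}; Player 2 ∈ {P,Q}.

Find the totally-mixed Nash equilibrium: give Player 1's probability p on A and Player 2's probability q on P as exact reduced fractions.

P1 indiff ⇒ q·10+(1-q)·3 = q·0+(1-q)·5 ⇒ q(10) = (1-q)(2) ⇒ q = 1/6
P2 indiff ⇒ p·2+(1-p)·5 = p·5+(1-p)·3 ⇒ p(-3) = (1-p)(-2) ⇒ p = 2/5

p=2/5, q=1/6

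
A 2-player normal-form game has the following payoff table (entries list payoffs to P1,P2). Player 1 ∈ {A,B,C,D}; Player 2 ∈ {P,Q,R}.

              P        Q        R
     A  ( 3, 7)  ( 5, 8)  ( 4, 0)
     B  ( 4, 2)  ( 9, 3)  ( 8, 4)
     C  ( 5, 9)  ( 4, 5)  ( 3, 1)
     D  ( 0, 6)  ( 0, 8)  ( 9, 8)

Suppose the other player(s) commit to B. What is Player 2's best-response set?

P2 best: {R}

u_2(P vs B) = 2
u_2(Q vs B) = 3
u_2(R vs B) = 4
max payoff 4 at {R}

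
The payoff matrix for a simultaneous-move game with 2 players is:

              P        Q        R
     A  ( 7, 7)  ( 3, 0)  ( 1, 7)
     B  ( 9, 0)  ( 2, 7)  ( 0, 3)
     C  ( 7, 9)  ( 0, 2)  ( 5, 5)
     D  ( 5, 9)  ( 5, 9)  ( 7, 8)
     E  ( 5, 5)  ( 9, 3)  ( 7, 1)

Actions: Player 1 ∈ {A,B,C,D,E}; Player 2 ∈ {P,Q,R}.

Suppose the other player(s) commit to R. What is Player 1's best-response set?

BR_1 = {D,E}

u_1(A vs R) = 1
u_1(B vs R) = 0
u_1(C vs R) = 5
u_1(D vs R) = 7
u_1(E vs R) = 7
max payoff 7 at {D,E}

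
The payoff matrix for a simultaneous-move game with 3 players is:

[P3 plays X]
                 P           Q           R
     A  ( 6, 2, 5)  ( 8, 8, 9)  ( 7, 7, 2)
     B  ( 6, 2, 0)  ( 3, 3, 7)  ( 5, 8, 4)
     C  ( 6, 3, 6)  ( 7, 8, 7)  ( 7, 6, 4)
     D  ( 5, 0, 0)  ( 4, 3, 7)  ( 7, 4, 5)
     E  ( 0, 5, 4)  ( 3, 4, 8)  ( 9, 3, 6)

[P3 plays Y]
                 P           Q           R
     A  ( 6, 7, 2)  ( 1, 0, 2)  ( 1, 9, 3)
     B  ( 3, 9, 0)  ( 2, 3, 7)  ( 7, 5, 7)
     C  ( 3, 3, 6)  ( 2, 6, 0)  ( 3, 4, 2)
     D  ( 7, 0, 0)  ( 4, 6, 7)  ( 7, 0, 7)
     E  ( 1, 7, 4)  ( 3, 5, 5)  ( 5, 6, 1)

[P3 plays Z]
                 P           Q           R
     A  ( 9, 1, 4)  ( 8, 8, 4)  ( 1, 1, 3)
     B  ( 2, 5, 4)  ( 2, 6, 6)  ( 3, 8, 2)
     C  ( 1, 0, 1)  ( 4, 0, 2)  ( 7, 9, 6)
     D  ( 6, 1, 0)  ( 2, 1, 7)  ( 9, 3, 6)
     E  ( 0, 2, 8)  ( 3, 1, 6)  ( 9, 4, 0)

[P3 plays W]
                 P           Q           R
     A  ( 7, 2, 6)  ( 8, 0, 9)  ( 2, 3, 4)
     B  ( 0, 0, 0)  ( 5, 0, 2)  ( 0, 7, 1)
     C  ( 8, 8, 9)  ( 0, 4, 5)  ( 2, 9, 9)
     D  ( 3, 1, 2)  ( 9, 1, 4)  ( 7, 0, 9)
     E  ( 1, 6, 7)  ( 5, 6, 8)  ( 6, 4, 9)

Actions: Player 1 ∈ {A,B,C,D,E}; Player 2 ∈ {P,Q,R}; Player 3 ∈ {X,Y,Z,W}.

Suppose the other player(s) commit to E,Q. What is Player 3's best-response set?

u_3(X vs E,Q) = 8
u_3(Y vs E,Q) = 5
u_3(Z vs E,Q) = 6
u_3(W vs E,Q) = 8
max payoff 8 at {X,W}

BR_3 = {X,W}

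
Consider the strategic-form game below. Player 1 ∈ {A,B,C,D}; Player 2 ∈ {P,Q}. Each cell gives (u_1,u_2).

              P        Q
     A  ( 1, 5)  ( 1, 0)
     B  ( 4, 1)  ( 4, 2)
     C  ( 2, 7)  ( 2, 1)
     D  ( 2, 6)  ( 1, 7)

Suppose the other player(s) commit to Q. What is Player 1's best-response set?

u_1(A vs Q) = 1
u_1(B vs Q) = 4
u_1(C vs Q) = 2
u_1(D vs Q) = 1
max payoff 4 at {B}

P1 best: {B}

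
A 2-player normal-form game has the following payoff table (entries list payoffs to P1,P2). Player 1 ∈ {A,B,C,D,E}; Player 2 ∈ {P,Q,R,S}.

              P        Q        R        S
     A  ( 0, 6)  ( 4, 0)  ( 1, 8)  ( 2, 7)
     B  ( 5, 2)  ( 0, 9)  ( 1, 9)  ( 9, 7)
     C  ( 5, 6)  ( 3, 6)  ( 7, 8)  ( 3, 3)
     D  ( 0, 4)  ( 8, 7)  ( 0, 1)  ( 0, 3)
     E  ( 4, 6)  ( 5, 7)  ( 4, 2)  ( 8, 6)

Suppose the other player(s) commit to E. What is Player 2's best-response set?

argmax u_2 = {Q}

u_2(P vs E) = 6
u_2(Q vs E) = 7
u_2(R vs E) = 2
u_2(S vs E) = 6
max payoff 7 at {Q}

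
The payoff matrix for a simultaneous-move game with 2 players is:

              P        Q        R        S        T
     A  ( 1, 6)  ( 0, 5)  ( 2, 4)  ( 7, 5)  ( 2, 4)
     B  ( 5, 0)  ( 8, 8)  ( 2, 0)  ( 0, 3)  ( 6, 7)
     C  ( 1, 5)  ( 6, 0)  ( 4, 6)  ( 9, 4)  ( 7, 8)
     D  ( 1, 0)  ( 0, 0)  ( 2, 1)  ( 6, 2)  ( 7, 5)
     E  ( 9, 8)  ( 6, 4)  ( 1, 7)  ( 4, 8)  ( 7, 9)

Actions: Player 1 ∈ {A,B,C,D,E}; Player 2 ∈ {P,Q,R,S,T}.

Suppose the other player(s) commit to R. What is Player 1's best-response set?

u_1(A vs R) = 2
u_1(B vs R) = 2
u_1(C vs R) = 4
u_1(D vs R) = 2
u_1(E vs R) = 1
max payoff 4 at {C}

BR_1 = {C}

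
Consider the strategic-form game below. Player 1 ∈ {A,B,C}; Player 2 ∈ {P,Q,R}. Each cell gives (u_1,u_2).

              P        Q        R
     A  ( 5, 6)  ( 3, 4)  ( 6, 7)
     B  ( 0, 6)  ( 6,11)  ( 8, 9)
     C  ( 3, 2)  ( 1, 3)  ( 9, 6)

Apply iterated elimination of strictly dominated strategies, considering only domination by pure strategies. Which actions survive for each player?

P2 drop P (R beats it: A:7>6 B:9>6 C:6>2)
P1 drop A (B beats it: Q:6>3 R:8>6)
P1→{B,C} P2→{Q,R}

Survivors P1:{B,C} P2:{Q,R}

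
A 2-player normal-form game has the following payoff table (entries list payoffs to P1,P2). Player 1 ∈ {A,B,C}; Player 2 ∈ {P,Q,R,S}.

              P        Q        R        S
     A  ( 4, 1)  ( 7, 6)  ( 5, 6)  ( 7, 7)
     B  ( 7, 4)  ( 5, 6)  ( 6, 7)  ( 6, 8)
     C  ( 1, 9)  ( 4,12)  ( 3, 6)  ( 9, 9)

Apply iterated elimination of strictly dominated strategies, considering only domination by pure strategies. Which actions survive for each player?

Remaining: P1:{A,C} P2:{Q,S}

P2 drop P (Q beats it: A:6>1 B:6>4 C:12>9)
P2 drop R (S beats it: A:7>6 B:8>7 C:9>6)
P1 drop B (A beats it: Q:7>5 S:7>6)
P1→{A,C} P2→{Q,S}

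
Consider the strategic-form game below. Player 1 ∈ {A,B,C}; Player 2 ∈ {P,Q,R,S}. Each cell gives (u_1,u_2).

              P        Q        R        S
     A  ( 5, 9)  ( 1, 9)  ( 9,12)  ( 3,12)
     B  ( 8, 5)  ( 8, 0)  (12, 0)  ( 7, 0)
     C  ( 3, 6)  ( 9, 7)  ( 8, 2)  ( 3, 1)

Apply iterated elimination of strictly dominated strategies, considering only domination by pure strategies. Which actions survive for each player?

P1 drop A (B beats it: P:8>5 Q:8>1 R:12>9 S:7>3)
P2 drop R (P beats it: B:5>0 C:6>2)
P2 drop S (P beats it: B:5>0 C:6>1)
P1→{B,C} P2→{P,Q}

Remaining: P1:{B,C} P2:{P,Q}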